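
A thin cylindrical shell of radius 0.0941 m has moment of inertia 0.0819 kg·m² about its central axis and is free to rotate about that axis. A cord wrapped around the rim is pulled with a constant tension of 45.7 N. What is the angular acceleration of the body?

α ≈ 52.5 rad/s²

τ = F R = (45.7)(0.0941) = 4.300 N·m.
Newton's second law for rotation, τ = Iα, gives α = τ/I = 4.300/0.08190 = 52.51 rad/s².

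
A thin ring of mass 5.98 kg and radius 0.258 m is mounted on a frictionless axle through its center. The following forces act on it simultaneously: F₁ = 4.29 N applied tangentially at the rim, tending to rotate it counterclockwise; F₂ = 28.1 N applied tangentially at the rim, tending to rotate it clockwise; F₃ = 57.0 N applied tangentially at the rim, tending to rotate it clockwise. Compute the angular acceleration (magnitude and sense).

α ≈ 52.4 rad/s², clockwise

I = MR² = (5.98)(0.258)² = 0.3981 kg·m².
Taking counterclockwise as positive: τ₁ = +(4.29)(0.258) = +1.107 N·m; τ₂ = −(28.1)(0.258) = −7.250 N·m; τ₃ = −(57.0)(0.258) = −14.71 N·m.
Net torque τ = -20.85 N·m.
α = τ/I = -20.85/0.3981 = -52.38 rad/s².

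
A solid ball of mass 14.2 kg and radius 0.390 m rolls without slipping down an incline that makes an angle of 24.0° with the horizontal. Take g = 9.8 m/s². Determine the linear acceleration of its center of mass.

a ≈ 2.85 m/s²

Translation along the incline: Mg sinθ − f = Ma.
Rotation about the center: fR = Iα with I = (2/5)MR². No-slip gives a = αR, so f = (I/R²)a = (2/5)M a.
Substituting: Mg sinθ = (1 + 0.4000)Ma, so a = g sinθ/(1 + 0.4000) = (9.8) sin 24.0° / 1.400 = 2.847 m/s².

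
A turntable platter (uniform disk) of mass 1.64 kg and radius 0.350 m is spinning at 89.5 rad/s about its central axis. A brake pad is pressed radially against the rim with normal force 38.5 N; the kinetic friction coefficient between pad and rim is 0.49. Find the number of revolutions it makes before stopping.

I = ½MR² = (1/2)(1.64)(0.350)² = 0.1004 kg·m².
Friction force f = μN = (0.49)(38.5) = 18.86 N at the rim; torque magnitude τ = fR = 6.603 N·m, opposing ω.
|α| = τ/I = 6.603/0.1004 = 65.73 rad/s² (deceleration).
ω² = ω₀² − 2|α|θ with ω = 0 ⇒ θ = ω₀²/(2|α|) = 60.93 rad = 9.698 rev.

≈ 9.70 revolutions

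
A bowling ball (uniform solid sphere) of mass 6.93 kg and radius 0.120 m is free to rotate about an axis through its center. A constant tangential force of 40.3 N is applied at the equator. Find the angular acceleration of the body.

α ≈ 121 rad/s²

I = (2/5)MR² = (2/5)(6.93)(0.120)² = 0.03992 kg·m².
τ = F R = (40.3)(0.120) = 4.836 N·m.
Newton's second law for rotation, τ = Iα, gives α = τ/I = 4.836/0.03992 = 121.2 rad/s².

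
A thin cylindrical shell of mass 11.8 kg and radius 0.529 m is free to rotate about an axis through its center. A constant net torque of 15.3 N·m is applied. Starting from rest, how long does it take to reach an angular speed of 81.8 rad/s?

I = MR² = (11.8)(0.529)² = 3.302 kg·m².
α = τ/I = 15.3/3.302 = 4.633 rad/s².
ω = αt ⇒ t = ω/α = 81.8/4.633 = 17.65 s.

t ≈ 17.7 s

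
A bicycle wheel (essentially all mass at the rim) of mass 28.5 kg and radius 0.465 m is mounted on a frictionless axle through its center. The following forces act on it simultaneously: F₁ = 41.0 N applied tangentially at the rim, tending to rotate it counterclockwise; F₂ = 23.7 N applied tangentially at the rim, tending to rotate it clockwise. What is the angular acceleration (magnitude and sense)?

I = MR² = (28.5)(0.465)² = 6.162 kg·m².
Taking counterclockwise as positive: τ₁ = +(41.0)(0.465) = +19.07 N·m; τ₂ = −(23.7)(0.465) = −11.02 N·m.
Net torque τ = 8.045 N·m.
α = τ/I = 8.045/6.162 = 1.305 rad/s².

α ≈ 1.31 rad/s², counterclockwise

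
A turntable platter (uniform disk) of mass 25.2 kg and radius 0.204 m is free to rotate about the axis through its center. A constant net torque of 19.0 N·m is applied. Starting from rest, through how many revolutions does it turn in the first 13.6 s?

I = ½MR² = (1/2)(25.2)(0.204)² = 0.5244 kg·m².
α = τ/I = 19.0/0.5244 = 36.23 rad/s².
θ = ½αt² = ½(36.23)(13.6)² = 3351 rad.
Revolutions = θ/(2π) = 533.3.

≈ 533 revolutions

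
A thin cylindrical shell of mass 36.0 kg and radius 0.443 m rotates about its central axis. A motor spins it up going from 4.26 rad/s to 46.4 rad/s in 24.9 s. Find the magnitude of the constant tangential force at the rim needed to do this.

I = MR² = (36.0)(0.443)² = 7.065 kg·m².
α = Δω/Δt = (46.4 − 4.26)/24.9 = 1.692 rad/s².
The required torque is τ = Iα = (7.065)(1.692) = 11.96 N·m.
A tangential force at the rim gives τ = FR, so F = τ/R = 11.96/0.443 = 26.99 N.

F ≈ 27.0 N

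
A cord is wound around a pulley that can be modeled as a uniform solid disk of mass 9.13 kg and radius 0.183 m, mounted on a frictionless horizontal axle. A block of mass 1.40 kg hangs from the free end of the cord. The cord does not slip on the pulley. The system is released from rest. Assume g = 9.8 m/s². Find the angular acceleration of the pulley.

I = ½MR² = (1/2)(9.13)(0.183)² = 0.1529 kg·m².
Block: mg − T = ma. Pulley: TR = Iα. No-slip: a = αR, so T = (I/R²)a = 4.565·a.
Then mg = (m + 4.565)a, so a = (1.40)(9.8)/(1.40 + 4.565) = 2.300 m/s².
α = a/R = 2.300/0.183 = 12.57 rad/s².

α ≈ 12.6 rad/s²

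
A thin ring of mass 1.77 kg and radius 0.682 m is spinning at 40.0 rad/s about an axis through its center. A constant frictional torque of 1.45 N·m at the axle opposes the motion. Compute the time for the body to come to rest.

t ≈ 22.7 s

I = MR² = (1.77)(0.682)² = 0.8233 kg·m².
The net torque has magnitude 1.45 N·m, opposing ω.
|α| = τ/I = 1.450/0.8233 = 1.761 rad/s² (deceleration).
0 = ω₀ − |α|t ⇒ t = ω₀/|α| = 40.0/1.761 = 22.71 s.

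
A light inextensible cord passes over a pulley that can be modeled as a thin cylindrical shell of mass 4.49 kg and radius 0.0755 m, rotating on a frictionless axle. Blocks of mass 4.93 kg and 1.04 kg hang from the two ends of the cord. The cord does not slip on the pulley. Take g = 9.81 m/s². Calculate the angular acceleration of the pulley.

α ≈ 48.3 rad/s²

I = MR² = (4.49)(0.0755)² = 0.02559 kg·m².
Heavier block: m₁g − T₁ = m₁a. Lighter block: T₂ − m₂g = m₂a.
Pulley: (T₁ − T₂)R = Iα = I(a/R), so T₁ − T₂ = (I/R²)a = 1·M_p a = 4.490·a.
Adding the three: (m₁ − m₂)g = (m₁ + m₂ + 4.490)a, so a = (4.93 − 1.04)(9.81)/(4.93 + 1.04 + 4.490) = 3.648 m/s².
α = a/R = 3.648/0.0755 = 48.32 rad/s².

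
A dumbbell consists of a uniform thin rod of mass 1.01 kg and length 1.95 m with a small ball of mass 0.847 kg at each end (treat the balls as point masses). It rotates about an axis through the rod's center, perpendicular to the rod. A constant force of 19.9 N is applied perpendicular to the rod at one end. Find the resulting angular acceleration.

α ≈ 10.1 rad/s²

I_rod = (1/12)ML² = (1/12)(1.01)(1.95)² = 0.3200 kg·m².
I_balls = 2·m·(L/2)² = 2(0.847)(0.9750)² = 1.610 kg·m².
Total I = 1.930 kg·m².
τ = F·(L/2) = (19.9)(0.975) = 19.40 N·m.
α = τ/I = 19.40/1.930 = 10.05 rad/s².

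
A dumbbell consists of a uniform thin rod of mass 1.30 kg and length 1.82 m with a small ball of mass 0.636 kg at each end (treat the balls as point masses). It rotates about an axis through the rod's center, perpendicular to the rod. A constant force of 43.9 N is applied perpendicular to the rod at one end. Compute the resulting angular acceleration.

I_rod = (1/12)ML² = (1/12)(1.30)(1.82)² = 0.3588 kg·m².
I_balls = 2·m·(L/2)² = 2(0.636)(0.9100)² = 1.053 kg·m².
Total I = 1.412 kg·m².
τ = F·(L/2) = (43.9)(0.910) = 39.95 N·m.
α = τ/I = 39.95/1.412 = 28.29 rad/s².

α ≈ 28.3 rad/s²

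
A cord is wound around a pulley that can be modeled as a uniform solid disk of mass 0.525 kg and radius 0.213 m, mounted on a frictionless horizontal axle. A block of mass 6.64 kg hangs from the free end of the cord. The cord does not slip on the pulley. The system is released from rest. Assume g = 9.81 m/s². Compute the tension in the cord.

I = ½MR² = (1/2)(0.525)(0.213)² = 0.01191 kg·m².
Block: mg − T = ma. Pulley: TR = Iα. No-slip: a = αR, so T = (I/R²)a = 0.2625·a.
Then mg = (m + 0.2625)a, so a = (6.64)(9.81)/(6.64 + 0.2625) = 9.437 m/s².
T = 0.2625·a = 2.477 N.

T ≈ 2.48 N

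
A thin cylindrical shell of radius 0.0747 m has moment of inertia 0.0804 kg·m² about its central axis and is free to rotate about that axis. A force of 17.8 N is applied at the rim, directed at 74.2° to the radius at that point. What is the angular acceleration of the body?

Only the tangential component produces torque: τ = F R sinθ = (17.8)(0.0747) sin 74.2° = 1.279 N·m.
From τ = Iα: α = 1.279/0.08040 = 15.91 rad/s².

α ≈ 15.9 rad/s²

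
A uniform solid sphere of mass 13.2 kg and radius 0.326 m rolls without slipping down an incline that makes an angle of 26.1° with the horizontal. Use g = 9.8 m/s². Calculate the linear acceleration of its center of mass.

Translation along the incline: Mg sinθ − f = Ma.
Rotation about the center: fR = Iα with I = (2/5)MR². No-slip gives a = αR, so f = (I/R²)a = (2/5)M a.
Substituting: Mg sinθ = (1 + 0.4000)Ma, so a = g sinθ/(1 + 0.4000) = (9.8) sin 26.1° / 1.400 = 3.080 m/s².

a ≈ 3.08 m/s²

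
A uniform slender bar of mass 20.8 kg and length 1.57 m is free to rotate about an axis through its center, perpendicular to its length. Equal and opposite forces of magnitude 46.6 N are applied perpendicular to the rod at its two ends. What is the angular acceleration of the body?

α ≈ 17.1 rad/s²

I = (1/12)ML² = (1/12)(20.8)(1.57)² = 4.272 kg·m².
The couple gives τ = F·(L/2) + F·(L/2) = F L = (46.6)(1.57) = 73.16 N·m.
From τ = Iα: α = 73.16/4.272 = 17.12 rad/s².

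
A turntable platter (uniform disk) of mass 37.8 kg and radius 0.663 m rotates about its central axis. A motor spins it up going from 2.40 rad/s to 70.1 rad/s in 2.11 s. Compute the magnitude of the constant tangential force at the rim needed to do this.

F ≈ 402 N

I = ½MR² = (1/2)(37.8)(0.663)² = 8.308 kg·m².
α = Δω/Δt = (70.1 − 2.40)/2.11 = 32.09 rad/s².
The required torque is τ = Iα = (8.308)(32.09) = 266.6 N·m.
A tangential force at the rim gives τ = FR, so F = τ/R = 266.6/0.663 = 402.1 N.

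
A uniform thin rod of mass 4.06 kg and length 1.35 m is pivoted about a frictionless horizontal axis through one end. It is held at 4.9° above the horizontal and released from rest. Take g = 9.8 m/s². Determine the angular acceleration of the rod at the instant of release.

α ≈ 10.8 rad/s²

About the pivot, I = (1/3)ML² = (1/3)(4.06)(1.35)² = 2.466 kg·m².
The weight acts at the center, a distance L/2 = 0.6750 m from the pivot; τ = Mg(L/2) cos 4.9° = 26.76 N·m.
α = τ/I = 26.76/2.466 = 10.85 rad/s².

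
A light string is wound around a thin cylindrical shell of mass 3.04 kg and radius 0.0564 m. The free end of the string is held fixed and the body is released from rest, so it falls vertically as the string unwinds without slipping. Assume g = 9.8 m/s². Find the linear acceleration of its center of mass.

a ≈ 4.90 m/s²

Translation: Mg − T = Ma. Rotation about the center: TR = Iα with I = MR².
With a = αR: T = (I/R²)a = M a, so Mg = (1 + 1.000)Ma.
a = g/(1 + 1.000) = 9.8/2.000 = 4.900 m/s².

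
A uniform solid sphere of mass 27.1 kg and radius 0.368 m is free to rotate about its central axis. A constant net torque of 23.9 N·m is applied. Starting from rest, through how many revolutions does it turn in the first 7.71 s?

≈ 77.0 revolutions

I = (2/5)MR² = (2/5)(27.1)(0.368)² = 1.468 kg·m².
α = τ/I = 23.9/1.468 = 16.28 rad/s².
θ = ½αt² = ½(16.28)(7.71)² = 483.9 rad.
Revolutions = θ/(2π) = 77.01.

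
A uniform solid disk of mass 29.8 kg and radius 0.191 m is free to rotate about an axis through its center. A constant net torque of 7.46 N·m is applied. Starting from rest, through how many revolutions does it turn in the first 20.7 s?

≈ 468 revolutions

I = ½MR² = (1/2)(29.8)(0.191)² = 0.5436 kg·m².
α = τ/I = 7.46/0.5436 = 13.72 rad/s².
θ = ½αt² = ½(13.72)(20.7)² = 2940 rad.
Revolutions = θ/(2π) = 468.0.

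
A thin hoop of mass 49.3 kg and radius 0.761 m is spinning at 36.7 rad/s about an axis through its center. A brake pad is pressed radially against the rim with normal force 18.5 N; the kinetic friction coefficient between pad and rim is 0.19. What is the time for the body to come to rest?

I = MR² = (49.3)(0.761)² = 28.55 kg·m².
Friction force f = μN = (0.19)(18.5) = 3.515 N at the rim; torque magnitude τ = fR = 2.675 N·m, opposing ω.
|α| = τ/I = 2.675/28.55 = 0.09369 rad/s² (deceleration).
0 = ω₀ − |α|t ⇒ t = ω₀/|α| = 36.7/0.09369 = 391.7 s.

t ≈ 392 s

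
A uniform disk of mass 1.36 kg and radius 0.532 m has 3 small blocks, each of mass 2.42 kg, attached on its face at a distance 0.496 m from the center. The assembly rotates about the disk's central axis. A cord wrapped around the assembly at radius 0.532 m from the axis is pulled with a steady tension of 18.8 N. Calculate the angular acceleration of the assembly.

α ≈ 5.06 rad/s²

I_disk = ½MR² = ½(1.36)(0.532)² = 0.1925 kg·m².
I_blocks = 3·m·r² = 3(2.42)(0.496)² = 1.786 kg·m².
Total I = 1.979 kg·m².
τ = F r = (18.8)(0.532) = 10.00 N·m.
α = τ/I = 10.00/1.979 = 5.055 rad/s².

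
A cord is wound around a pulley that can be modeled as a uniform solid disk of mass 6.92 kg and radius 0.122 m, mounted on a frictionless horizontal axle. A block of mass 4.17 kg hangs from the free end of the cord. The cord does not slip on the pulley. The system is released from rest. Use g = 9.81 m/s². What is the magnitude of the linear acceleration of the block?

a ≈ 5.36 m/s²

I = ½MR² = (1/2)(6.92)(0.122)² = 0.05150 kg·m².
Block: mg − T = ma. Pulley: TR = Iα. No-slip: a = αR, so T = (I/R²)a = 3.460·a.
Then mg = (m + 3.460)a, so a = (4.17)(9.81)/(4.17 + 3.460) = 5.361 m/s².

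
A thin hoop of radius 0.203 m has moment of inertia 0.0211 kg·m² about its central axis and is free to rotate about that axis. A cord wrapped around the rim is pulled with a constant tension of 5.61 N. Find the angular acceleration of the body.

α ≈ 54.0 rad/s²

τ = F R = (5.61)(0.203) = 1.139 N·m.
Newton's second law for rotation, τ = Iα, gives α = τ/I = 1.139/0.02110 = 53.97 rad/s².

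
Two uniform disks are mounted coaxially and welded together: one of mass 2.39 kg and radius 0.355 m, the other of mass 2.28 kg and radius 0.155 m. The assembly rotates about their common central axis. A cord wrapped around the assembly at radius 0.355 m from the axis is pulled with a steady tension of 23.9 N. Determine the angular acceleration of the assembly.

α ≈ 47.7 rad/s²

I = ½M₁R₁² + ½M₂R₂² = ½(2.39)(0.355)² + ½(2.28)(0.155)² = 0.1780 kg·m².
τ = F r = (23.9)(0.355) = 8.484 N·m.
α = τ/I = 8.484/0.1780 = 47.67 rad/s².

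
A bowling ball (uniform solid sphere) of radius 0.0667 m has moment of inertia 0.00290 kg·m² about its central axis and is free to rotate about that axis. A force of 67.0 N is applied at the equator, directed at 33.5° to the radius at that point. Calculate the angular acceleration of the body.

α ≈ 851 rad/s²

Only the tangential component produces torque: τ = F R sinθ = (67.0)(0.0667) sin 33.5° = 2.467 N·m.
From τ = Iα: α = 2.467/0.002900 = 850.5 rad/s².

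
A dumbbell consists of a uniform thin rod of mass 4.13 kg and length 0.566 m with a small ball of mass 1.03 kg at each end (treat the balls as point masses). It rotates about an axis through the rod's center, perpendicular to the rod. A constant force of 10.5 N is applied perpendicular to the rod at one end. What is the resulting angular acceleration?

α ≈ 10.8 rad/s²

I_rod = (1/12)ML² = (1/12)(4.13)(0.566)² = 0.1103 kg·m².
I_balls = 2·m·(L/2)² = 2(1.03)(0.2830)² = 0.1650 kg·m².
Total I = 0.2752 kg·m².
τ = F·(L/2) = (10.5)(0.283) = 2.971 N·m.
α = τ/I = 2.971/0.2752 = 10.80 rad/s².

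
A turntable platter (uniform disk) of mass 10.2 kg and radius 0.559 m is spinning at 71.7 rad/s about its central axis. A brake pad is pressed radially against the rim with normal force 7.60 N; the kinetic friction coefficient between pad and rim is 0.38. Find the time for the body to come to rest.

I = ½MR² = (1/2)(10.2)(0.559)² = 1.594 kg·m².
Friction force f = μN = (0.38)(7.60) = 2.888 N at the rim; torque magnitude τ = fR = 1.614 N·m, opposing ω.
|α| = τ/I = 1.614/1.594 = 1.013 rad/s² (deceleration).
0 = ω₀ − |α|t ⇒ t = ω₀/|α| = 71.7/1.013 = 70.78 s.

t ≈ 70.8 s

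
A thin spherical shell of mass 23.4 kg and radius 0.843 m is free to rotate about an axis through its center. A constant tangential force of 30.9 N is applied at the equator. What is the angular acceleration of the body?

α ≈ 2.35 rad/s²

I = (2/3)MR² = (2/3)(23.4)(0.843)² = 11.09 kg·m².
τ = F R = (30.9)(0.843) = 26.05 N·m.
From τ = Iα: α = 26.05/11.09 = 2.350 rad/s².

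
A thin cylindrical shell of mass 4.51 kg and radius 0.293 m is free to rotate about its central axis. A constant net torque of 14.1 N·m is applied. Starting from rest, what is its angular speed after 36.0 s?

ω ≈ 1310 rad/s

I = MR² = (4.51)(0.293)² = 0.3872 kg·m².
α = τ/I = 14.1/0.3872 = 36.42 rad/s².
ω = ω₀ + αt = 0 + (36.42)(36.0) = 1311 rad/s.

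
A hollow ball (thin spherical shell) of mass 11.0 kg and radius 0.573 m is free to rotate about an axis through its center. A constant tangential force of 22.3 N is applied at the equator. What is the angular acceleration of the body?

α ≈ 5.31 rad/s²

I = (2/3)MR² = (2/3)(11.0)(0.573)² = 2.408 kg·m².
τ = F R = (22.3)(0.573) = 12.78 N·m.
From τ = Iα: α = 12.78/2.408 = 5.307 rad/s².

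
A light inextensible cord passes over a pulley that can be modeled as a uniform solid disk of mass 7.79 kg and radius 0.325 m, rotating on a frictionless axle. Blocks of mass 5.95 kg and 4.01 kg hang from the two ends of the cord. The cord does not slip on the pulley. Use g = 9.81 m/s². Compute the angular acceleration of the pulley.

I = ½MR² = (1/2)(7.79)(0.325)² = 0.4114 kg·m².
Heavier block: m₁g − T₁ = m₁a. Lighter block: T₂ − m₂g = m₂a.
Pulley: (T₁ − T₂)R = Iα = I(a/R), so T₁ − T₂ = (I/R²)a = (1/2)M_p a = 3.895·a.
Adding the three: (m₁ − m₂)g = (m₁ + m₂ + 3.895)a, so a = (5.95 − 4.01)(9.81)/(5.95 + 4.01 + 3.895) = 1.374 m/s².
α = a/R = 1.374/0.325 = 4.226 rad/s².

α ≈ 4.23 rad/s²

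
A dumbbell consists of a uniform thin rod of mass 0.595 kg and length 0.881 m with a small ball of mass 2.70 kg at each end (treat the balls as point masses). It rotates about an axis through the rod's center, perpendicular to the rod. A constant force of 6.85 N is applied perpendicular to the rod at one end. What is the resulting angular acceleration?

I_rod = (1/12)ML² = (1/12)(0.595)(0.881)² = 0.03848 kg·m².
I_balls = 2·m·(L/2)² = 2(2.70)(0.4405)² = 1.048 kg·m².
Total I = 1.086 kg·m².
τ = F·(L/2) = (6.85)(0.441) = 3.017 N·m.
α = τ/I = 3.017/1.086 = 2.778 rad/s².

α ≈ 2.78 rad/s²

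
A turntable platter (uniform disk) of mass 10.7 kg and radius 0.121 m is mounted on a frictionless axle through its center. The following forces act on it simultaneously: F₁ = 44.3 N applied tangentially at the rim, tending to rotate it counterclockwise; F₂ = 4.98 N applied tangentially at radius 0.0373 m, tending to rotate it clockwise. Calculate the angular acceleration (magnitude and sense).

α ≈ 66.1 rad/s², counterclockwise

I = ½MR² = (1/2)(10.7)(0.121)² = 0.07833 kg·m².
Taking counterclockwise as positive: τ₁ = +(44.3)(0.121) = +5.360 N·m; τ₂ = −(4.98)(0.0373) = −0.1858 N·m.
Net torque τ = 5.175 N·m.
α = τ/I = 5.175/0.07833 = 66.06 rad/s².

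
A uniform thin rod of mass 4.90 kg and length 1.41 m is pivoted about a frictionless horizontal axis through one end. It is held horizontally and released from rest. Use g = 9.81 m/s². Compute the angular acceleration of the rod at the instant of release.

About the pivot, I = (1/3)ML² = (1/3)(4.90)(1.41)² = 3.247 kg·m².
The weight acts at the center, a distance L/2 = 0.7050 m from the pivot; τ = Mg(L/2) = 33.89 N·m.
α = τ/I = 33.89/3.247 = 10.44 rad/s².
(Equivalently α = (3g/(2L)) = 10.44 rad/s².)

α ≈ 10.4 rad/s²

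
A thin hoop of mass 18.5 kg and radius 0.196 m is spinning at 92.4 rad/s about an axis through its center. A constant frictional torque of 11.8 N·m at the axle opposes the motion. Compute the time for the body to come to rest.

t ≈ 5.57 s

I = MR² = (18.5)(0.196)² = 0.7107 kg·m².
The net torque has magnitude 11.8 N·m, opposing ω.
|α| = τ/I = 11.80/0.7107 = 16.60 rad/s² (deceleration).
0 = ω₀ − |α|t ⇒ t = ω₀/|α| = 92.4/16.60 = 5.565 s.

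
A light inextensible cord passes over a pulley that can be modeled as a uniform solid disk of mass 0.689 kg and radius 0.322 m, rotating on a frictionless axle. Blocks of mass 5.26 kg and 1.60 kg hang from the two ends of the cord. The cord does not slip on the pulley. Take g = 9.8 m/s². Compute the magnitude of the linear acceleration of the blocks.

a ≈ 4.98 m/s²

I = ½MR² = (1/2)(0.689)(0.322)² = 0.03572 kg·m².
Heavier block: m₁g − T₁ = m₁a. Lighter block: T₂ − m₂g = m₂a.
Pulley: (T₁ − T₂)R = Iα = I(a/R), so T₁ − T₂ = (I/R²)a = (1/2)M_p a = 0.3445·a.
Adding the three: (m₁ − m₂)g = (m₁ + m₂ + 0.3445)a, so a = (5.26 − 1.60)(9.8)/(5.26 + 1.60 + 0.3445) = 4.979 m/s².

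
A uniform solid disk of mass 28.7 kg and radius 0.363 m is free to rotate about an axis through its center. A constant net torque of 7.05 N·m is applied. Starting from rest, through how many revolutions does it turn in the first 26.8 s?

I = ½MR² = (1/2)(28.7)(0.363)² = 1.891 kg·m².
α = τ/I = 7.05/1.891 = 3.728 rad/s².
θ = ½αt² = ½(3.728)(26.8)² = 1339 rad.
Revolutions = θ/(2π) = 213.1.

≈ 213 revolutions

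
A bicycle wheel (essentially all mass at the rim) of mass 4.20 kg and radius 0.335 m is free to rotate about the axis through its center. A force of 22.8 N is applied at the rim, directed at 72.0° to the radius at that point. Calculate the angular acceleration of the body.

I = MR² = (4.20)(0.335)² = 0.4713 kg·m².
Only the tangential component produces torque: τ = F R sinθ = (22.8)(0.335) sin 72.0° = 7.264 N·m.
From τ = Iα: α = 7.264/0.4713 = 15.41 rad/s².

α ≈ 15.4 rad/s²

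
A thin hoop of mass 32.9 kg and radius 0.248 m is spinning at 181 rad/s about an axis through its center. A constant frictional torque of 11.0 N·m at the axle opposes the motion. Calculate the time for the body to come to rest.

I = MR² = (32.9)(0.248)² = 2.023 kg·m².
The net torque has magnitude 11.0 N·m, opposing ω.
|α| = τ/I = 11.00/2.023 = 5.436 rad/s² (deceleration).
0 = ω₀ − |α|t ⇒ t = ω₀/|α| = 181/5.436 = 33.30 s.

t ≈ 33.3 s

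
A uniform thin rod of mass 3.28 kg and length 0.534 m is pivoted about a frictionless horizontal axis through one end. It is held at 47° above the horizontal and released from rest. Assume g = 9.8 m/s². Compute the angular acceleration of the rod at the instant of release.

α ≈ 18.8 rad/s²

About the pivot, I = (1/3)ML² = (1/3)(3.28)(0.534)² = 0.3118 kg·m².
The weight acts at the center, a distance L/2 = 0.2670 m from the pivot; τ = Mg(L/2) cos 47° = 5.853 N·m.
α = τ/I = 5.853/0.3118 = 18.77 rad/s².
(Equivalently α = (3g/(2L)) cos 47° = 18.77 rad/s².)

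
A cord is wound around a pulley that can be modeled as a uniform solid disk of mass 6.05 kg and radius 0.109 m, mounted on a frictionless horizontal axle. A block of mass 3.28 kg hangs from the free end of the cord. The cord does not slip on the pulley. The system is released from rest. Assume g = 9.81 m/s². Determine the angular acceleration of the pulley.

I = ½MR² = (1/2)(6.05)(0.109)² = 0.03594 kg·m².
Block: mg − T = ma. Pulley: TR = Iα. No-slip: a = αR, so T = (I/R²)a = 3.025·a.
Then mg = (m + 3.025)a, so a = (3.28)(9.81)/(3.28 + 3.025) = 5.103 m/s².
α = a/R = 5.103/0.109 = 46.82 rad/s².

α ≈ 46.8 rad/s²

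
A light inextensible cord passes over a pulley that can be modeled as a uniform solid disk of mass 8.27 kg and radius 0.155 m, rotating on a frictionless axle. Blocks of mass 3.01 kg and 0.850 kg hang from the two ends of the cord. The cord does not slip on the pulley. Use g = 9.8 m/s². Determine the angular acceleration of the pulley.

I = ½MR² = (1/2)(8.27)(0.155)² = 0.09934 kg·m².
Heavier block: m₁g − T₁ = m₁a. Lighter block: T₂ − m₂g = m₂a.
Pulley: (T₁ − T₂)R = Iα = I(a/R), so T₁ − T₂ = (I/R²)a = (1/2)M_p a = 4.135·a.
Adding the three: (m₁ − m₂)g = (m₁ + m₂ + 4.135)a, so a = (3.01 − 0.850)(9.8)/(3.01 + 0.850 + 4.135) = 2.648 m/s².
α = a/R = 2.648/0.155 = 17.08 rad/s².

α ≈ 17.1 rad/s²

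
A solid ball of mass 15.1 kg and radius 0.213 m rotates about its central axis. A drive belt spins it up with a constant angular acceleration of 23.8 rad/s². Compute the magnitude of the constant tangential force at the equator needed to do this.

I = (2/5)MR² = (2/5)(15.1)(0.213)² = 0.2740 kg·m².
The required torque is τ = Iα = (0.2740)(23.80) = 6.522 N·m.
A tangential force at the equator gives τ = FR, so F = τ/R = 6.522/0.213 = 30.62 N.

F ≈ 30.6 N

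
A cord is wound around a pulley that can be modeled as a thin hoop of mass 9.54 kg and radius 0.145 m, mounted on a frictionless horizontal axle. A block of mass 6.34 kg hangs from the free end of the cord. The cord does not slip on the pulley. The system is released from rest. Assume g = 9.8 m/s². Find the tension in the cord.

T ≈ 37.3 N

I = MR² = (9.54)(0.145)² = 0.2006 kg·m².
Block: mg − T = ma. Pulley: TR = Iα. No-slip: a = αR, so T = (I/R²)a = 9.540·a.
Then mg = (m + 9.540)a, so a = (6.34)(9.8)/(6.34 + 9.540) = 3.913 m/s².
T = 9.540·a = 37.33 N.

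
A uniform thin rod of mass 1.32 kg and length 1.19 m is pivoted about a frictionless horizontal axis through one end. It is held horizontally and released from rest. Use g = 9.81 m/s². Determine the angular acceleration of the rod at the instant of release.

About the pivot, I = (1/3)ML² = (1/3)(1.32)(1.19)² = 0.6231 kg·m².
The weight acts at the center, a distance L/2 = 0.5950 m from the pivot; τ = Mg(L/2) = 7.705 N·m.
α = τ/I = 7.705/0.6231 = 12.37 rad/s².
(Equivalently α = (3g/(2L)) = 12.37 rad/s².)

α ≈ 12.4 rad/s²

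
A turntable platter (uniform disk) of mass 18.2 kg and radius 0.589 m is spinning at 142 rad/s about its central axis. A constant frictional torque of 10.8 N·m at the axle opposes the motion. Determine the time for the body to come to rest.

I = ½MR² = (1/2)(18.2)(0.589)² = 3.157 kg·m².
The net torque has magnitude 10.8 N·m, opposing ω.
|α| = τ/I = 10.80/3.157 = 3.421 rad/s² (deceleration).
0 = ω₀ − |α|t ⇒ t = ω₀/|α| = 142/3.421 = 41.51 s.

t ≈ 41.5 s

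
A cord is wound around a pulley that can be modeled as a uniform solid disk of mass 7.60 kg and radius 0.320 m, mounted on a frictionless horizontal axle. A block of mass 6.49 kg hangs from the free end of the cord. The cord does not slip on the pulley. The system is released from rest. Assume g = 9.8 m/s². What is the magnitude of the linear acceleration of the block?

I = ½MR² = (1/2)(7.60)(0.320)² = 0.3891 kg·m².
Block: mg − T = ma. Pulley: TR = Iα. No-slip: a = αR, so T = (I/R²)a = 3.800·a.
Then mg = (m + 3.800)a, so a = (6.49)(9.8)/(6.49 + 3.800) = 6.181 m/s².

a ≈ 6.18 m/s²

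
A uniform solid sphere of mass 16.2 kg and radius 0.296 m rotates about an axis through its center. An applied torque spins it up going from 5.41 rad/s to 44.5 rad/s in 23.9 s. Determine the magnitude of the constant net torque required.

τ ≈ 0.929 N·m

I = (2/5)MR² = (2/5)(16.2)(0.296)² = 0.5678 kg·m².
α = Δω/Δt = (44.5 − 5.41)/23.9 = 1.636 rad/s².
τ = Iα = (0.5678)(1.636) = 0.9286 N·m.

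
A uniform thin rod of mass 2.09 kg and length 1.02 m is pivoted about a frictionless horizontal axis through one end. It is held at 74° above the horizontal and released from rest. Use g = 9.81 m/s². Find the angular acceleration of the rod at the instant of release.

α ≈ 3.98 rad/s²

About the pivot, I = (1/3)ML² = (1/3)(2.09)(1.02)² = 0.7248 kg·m².
The weight acts at the center, a distance L/2 = 0.5100 m from the pivot; τ = Mg(L/2) cos 74° = 2.882 N·m.
α = τ/I = 2.882/0.7248 = 3.976 rad/s².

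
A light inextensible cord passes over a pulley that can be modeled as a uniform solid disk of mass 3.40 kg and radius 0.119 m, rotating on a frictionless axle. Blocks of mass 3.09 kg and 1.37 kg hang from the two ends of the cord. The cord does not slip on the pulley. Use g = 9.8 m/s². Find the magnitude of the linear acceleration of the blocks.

a ≈ 2.74 m/s²

I = ½MR² = (1/2)(3.40)(0.119)² = 0.02407 kg·m².
Heavier block: m₁g − T₁ = m₁a. Lighter block: T₂ − m₂g = m₂a.
Pulley: (T₁ − T₂)R = Iα = I(a/R), so T₁ − T₂ = (I/R²)a = (1/2)M_p a = 1.700·a.
Adding the three: (m₁ − m₂)g = (m₁ + m₂ + 1.700)a, so a = (3.09 − 1.37)(9.8)/(3.09 + 1.37 + 1.700) = 2.736 m/s².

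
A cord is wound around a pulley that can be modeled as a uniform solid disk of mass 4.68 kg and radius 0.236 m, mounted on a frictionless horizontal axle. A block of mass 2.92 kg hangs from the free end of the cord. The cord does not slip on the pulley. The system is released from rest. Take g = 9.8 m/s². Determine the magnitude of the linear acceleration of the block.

a ≈ 5.44 m/s²

I = ½MR² = (1/2)(4.68)(0.236)² = 0.1303 kg·m².
Block: mg − T = ma. Pulley: TR = Iα. No-slip: a = αR, so T = (I/R²)a = 2.340·a.
Then mg = (m + 2.340)a, so a = (2.92)(9.8)/(2.92 + 2.340) = 5.440 m/s².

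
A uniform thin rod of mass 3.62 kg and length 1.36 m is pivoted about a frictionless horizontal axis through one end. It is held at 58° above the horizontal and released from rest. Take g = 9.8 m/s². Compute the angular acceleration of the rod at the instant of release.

α ≈ 5.73 rad/s²

About the pivot, I = (1/3)ML² = (1/3)(3.62)(1.36)² = 2.232 kg·m².
The weight acts at the center, a distance L/2 = 0.6800 m from the pivot; τ = Mg(L/2) cos 58° = 12.78 N·m.
α = τ/I = 12.78/2.232 = 5.728 rad/s².
(Equivalently α = (3g/(2L)) cos 58° = 5.728 rad/s².)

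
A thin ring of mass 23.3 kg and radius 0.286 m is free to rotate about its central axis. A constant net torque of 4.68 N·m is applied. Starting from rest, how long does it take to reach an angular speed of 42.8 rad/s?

t ≈ 17.4 s

I = MR² = (23.3)(0.286)² = 1.906 kg·m².
α = τ/I = 4.68/1.906 = 2.456 rad/s².
ω = αt ⇒ t = ω/α = 42.8/2.456 = 17.43 s.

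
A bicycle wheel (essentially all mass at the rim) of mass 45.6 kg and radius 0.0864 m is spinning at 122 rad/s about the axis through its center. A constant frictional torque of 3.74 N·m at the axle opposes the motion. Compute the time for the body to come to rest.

I = MR² = (45.6)(0.0864)² = 0.3404 kg·m².
The net torque has magnitude 3.74 N·m, opposing ω.
|α| = τ/I = 3.740/0.3404 = 10.99 rad/s² (deceleration).
0 = ω₀ − |α|t ⇒ t = ω₀/|α| = 122/10.99 = 11.10 s.

t ≈ 11.1 s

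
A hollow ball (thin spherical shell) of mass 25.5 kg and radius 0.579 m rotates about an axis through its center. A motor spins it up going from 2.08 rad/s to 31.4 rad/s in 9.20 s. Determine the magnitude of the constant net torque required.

τ ≈ 18.2 N·m

I = (2/3)MR² = (2/3)(25.5)(0.579)² = 5.699 kg·m².
α = Δω/Δt = (31.4 − 2.08)/9.20 = 3.187 rad/s².
τ = Iα = (5.699)(3.187) = 18.16 N·m.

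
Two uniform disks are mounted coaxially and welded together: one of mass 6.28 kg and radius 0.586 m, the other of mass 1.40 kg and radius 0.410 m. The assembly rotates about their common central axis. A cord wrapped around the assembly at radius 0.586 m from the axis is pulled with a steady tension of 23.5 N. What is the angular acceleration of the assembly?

I = ½M₁R₁² + ½M₂R₂² = ½(6.28)(0.586)² + ½(1.40)(0.410)² = 1.196 kg·m².
τ = F r = (23.5)(0.586) = 13.77 N·m.
α = τ/I = 13.77/1.196 = 11.51 rad/s².

α ≈ 11.5 rad/s²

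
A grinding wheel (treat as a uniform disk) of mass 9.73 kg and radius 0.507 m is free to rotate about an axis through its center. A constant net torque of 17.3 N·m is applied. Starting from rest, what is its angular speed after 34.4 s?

I = ½MR² = (1/2)(9.73)(0.507)² = 1.251 kg·m².
α = τ/I = 17.3/1.251 = 13.83 rad/s².
ω = ω₀ + αt = 0 + (13.83)(34.4) = 475.9 rad/s.

ω ≈ 476 rad/s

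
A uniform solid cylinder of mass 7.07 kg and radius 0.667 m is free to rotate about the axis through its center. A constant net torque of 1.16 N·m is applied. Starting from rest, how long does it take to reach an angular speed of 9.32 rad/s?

I = ½MR² = (1/2)(7.07)(0.667)² = 1.573 kg·m².
α = τ/I = 1.16/1.573 = 0.7376 rad/s².
ω = αt ⇒ t = ω/α = 9.32/0.7376 = 12.64 s.

t ≈ 12.6 s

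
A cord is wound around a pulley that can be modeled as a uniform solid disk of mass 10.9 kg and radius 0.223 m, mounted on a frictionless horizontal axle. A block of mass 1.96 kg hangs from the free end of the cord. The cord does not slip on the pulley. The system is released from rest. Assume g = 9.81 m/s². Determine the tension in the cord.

T ≈ 14.1 N

I = ½MR² = (1/2)(10.9)(0.223)² = 0.2710 kg·m².
Block: mg − T = ma. Pulley: TR = Iα. No-slip: a = αR, so T = (I/R²)a = 5.450·a.
Then mg = (m + 5.450)a, so a = (1.96)(9.81)/(1.96 + 5.450) = 2.595 m/s².
T = 5.450·a = 14.14 N.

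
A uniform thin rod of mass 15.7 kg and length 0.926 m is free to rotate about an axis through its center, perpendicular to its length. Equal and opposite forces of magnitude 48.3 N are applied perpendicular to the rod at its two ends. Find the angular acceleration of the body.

I = (1/12)ML² = (1/12)(15.7)(0.926)² = 1.122 kg·m².
The couple gives τ = F·(L/2) + F·(L/2) = F L = (48.3)(0.926) = 44.73 N·m.
From τ = Iα: α = 44.73/1.122 = 39.87 rad/s².

α ≈ 39.9 rad/s²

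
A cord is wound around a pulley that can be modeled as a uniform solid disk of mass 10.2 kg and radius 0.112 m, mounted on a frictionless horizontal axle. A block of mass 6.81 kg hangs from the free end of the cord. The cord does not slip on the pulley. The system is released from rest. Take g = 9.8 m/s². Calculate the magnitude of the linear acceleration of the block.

I = ½MR² = (1/2)(10.2)(0.112)² = 0.06397 kg·m².
Block: mg − T = ma. Pulley: TR = Iα. No-slip: a = αR, so T = (I/R²)a = 5.100·a.
Then mg = (m + 5.100)a, so a = (6.81)(9.8)/(6.81 + 5.100) = 5.604 m/s².

a ≈ 5.60 m/s²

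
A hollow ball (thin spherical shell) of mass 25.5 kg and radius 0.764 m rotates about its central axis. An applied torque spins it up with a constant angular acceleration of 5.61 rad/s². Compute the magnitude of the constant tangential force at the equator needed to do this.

F ≈ 72.9 N

I = (2/3)MR² = (2/3)(25.5)(0.764)² = 9.923 kg·m².
The required torque is τ = Iα = (9.923)(5.610) = 55.67 N·m.
A tangential force at the equator gives τ = FR, so F = τ/R = 55.67/0.764 = 72.86 N.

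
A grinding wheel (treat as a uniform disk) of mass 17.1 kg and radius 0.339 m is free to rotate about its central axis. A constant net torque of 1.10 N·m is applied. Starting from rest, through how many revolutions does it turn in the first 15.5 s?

≈ 21.4 revolutions

I = ½MR² = (1/2)(17.1)(0.339)² = 0.9826 kg·m².
α = τ/I = 1.10/0.9826 = 1.120 rad/s².
θ = ½αt² = ½(1.120)(15.5)² = 134.5 rad.
Revolutions = θ/(2π) = 21.40.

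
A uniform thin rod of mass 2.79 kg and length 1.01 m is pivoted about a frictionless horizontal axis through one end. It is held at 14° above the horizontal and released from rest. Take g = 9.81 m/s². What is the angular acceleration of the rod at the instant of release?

About the pivot, I = (1/3)ML² = (1/3)(2.79)(1.01)² = 0.9487 kg·m².
The weight acts at the center, a distance L/2 = 0.5050 m from the pivot; τ = Mg(L/2) cos 14° = 13.41 N·m.
α = τ/I = 13.41/0.9487 = 14.14 rad/s².

α ≈ 14.1 rad/s²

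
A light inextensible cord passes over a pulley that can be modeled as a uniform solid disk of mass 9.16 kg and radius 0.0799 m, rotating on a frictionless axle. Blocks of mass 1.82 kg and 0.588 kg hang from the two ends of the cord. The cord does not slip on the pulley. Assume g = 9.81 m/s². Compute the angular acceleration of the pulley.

I = ½MR² = (1/2)(9.16)(0.0799)² = 0.02924 kg·m².
Heavier block: m₁g − T₁ = m₁a. Lighter block: T₂ − m₂g = m₂a.
Pulley: (T₁ − T₂)R = Iα = I(a/R), so T₁ − T₂ = (I/R²)a = (1/2)M_p a = 4.580·a.
Adding the three: (m₁ − m₂)g = (m₁ + m₂ + 4.580)a, so a = (1.82 − 0.588)(9.81)/(1.82 + 0.588 + 4.580) = 1.730 m/s².
α = a/R = 1.730/0.0799 = 21.65 rad/s².

α ≈ 21.6 rad/s²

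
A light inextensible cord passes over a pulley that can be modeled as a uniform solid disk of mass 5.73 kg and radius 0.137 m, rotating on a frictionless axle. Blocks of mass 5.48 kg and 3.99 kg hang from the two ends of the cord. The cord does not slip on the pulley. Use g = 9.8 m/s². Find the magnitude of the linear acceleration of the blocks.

I = ½MR² = (1/2)(5.73)(0.137)² = 0.05377 kg·m².
Heavier block: m₁g − T₁ = m₁a. Lighter block: T₂ − m₂g = m₂a.
Pulley: (T₁ − T₂)R = Iα = I(a/R), so T₁ − T₂ = (I/R²)a = (1/2)M_p a = 2.865·a.
Adding the three: (m₁ − m₂)g = (m₁ + m₂ + 2.865)a, so a = (5.48 − 3.99)(9.8)/(5.48 + 3.99 + 2.865) = 1.184 m/s².

a ≈ 1.18 m/s²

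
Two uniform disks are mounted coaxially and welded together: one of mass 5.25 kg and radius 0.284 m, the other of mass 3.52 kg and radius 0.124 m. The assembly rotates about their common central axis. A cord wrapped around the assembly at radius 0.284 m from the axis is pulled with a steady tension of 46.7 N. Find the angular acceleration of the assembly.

α ≈ 55.5 rad/s²

I = ½M₁R₁² + ½M₂R₂² = ½(5.25)(0.284)² + ½(3.52)(0.124)² = 0.2388 kg·m².
τ = F r = (46.7)(0.284) = 13.26 N·m.
α = τ/I = 13.26/0.2388 = 55.54 rad/s².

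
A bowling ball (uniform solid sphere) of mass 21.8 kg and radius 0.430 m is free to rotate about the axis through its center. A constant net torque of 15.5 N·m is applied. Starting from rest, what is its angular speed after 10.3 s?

I = (2/5)MR² = (2/5)(21.8)(0.430)² = 1.612 kg·m².
α = τ/I = 15.5/1.612 = 9.613 rad/s².
ω = ω₀ + αt = 0 + (9.613)(10.3) = 99.02 rad/s.

ω ≈ 99.0 rad/s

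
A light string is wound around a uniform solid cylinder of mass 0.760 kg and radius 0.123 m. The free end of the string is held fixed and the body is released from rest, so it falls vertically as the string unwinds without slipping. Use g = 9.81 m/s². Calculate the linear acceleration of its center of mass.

Translation: Mg − T = Ma. Rotation about the center: TR = Iα with I = ½MR².
With a = αR: T = (I/R²)a = (1/2)M a, so Mg = (1 + 0.5000)Ma.
a = g/(1 + 0.5000) = 9.81/1.500 = 6.540 m/s².

a ≈ 6.54 m/s²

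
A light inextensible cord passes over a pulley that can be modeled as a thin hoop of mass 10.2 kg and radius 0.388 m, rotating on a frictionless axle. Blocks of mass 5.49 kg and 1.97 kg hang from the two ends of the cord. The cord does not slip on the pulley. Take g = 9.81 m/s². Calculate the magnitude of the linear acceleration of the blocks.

a ≈ 1.96 m/s²

I = MR² = (10.2)(0.388)² = 1.536 kg·m².
Heavier block: m₁g − T₁ = m₁a. Lighter block: T₂ − m₂g = m₂a.
Pulley: (T₁ − T₂)R = Iα = I(a/R), so T₁ − T₂ = (I/R²)a = 1·M_p a = 10.20·a.
Adding the three: (m₁ − m₂)g = (m₁ + m₂ + 10.20)a, so a = (5.49 − 1.97)(9.81)/(5.49 + 1.97 + 10.20) = 1.955 m/s².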